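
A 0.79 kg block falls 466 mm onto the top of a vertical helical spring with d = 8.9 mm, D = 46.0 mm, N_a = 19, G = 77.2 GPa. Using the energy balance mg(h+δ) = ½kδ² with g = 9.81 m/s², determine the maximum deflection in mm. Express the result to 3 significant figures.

k = Gd⁴/(8D³N_a) = (77.2×10³)(8.9⁴)/(8·46.0³·19) = 32.739 N/mm
W = mg = 0.79 × 9.81 = 7.7499 N
½kδ² − Wδ − Wh = 0 → δ = (W + √(W² + 2kWh))/k
δ = (7.7499 + √(60.061 + 236468))/32.739 = (7.7499 + 486.34)/32.739 = 15.092 mm

15.1 mm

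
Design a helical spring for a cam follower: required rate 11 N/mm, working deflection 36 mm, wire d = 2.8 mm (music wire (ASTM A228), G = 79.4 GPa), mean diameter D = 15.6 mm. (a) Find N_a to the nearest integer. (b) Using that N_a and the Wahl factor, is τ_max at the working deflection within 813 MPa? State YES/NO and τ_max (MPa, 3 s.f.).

(a) 15 coils; (b) NO, τ_max = 889 MPa

N_a = Gd⁴/(8D³k) = (79.4×10³)(2.8⁴)/(8·15.6³·11) = 14.61 → N_a = 15
Actual rate k = Gd⁴/(8D³·15) = 10.713 N/mm
Working load F = kδ = 10.713·36 = 385.66 N
C = 15.6/2.8 = 5.5714; K_W = (4C−1)/(4C−4)+0.615/C = 1.2744
τ_max = K_W·8FD/(πd³) = 1.2744·697.9 = 889.43 MPa
τ_max > 813 MPa → exceeds allowable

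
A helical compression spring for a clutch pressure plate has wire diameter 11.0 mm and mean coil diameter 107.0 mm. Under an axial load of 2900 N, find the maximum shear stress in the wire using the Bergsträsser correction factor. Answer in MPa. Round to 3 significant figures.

676 MPa

Spring index C = D/d = 107.0/11.0 = 9.7273
K_B = (4C+2)/(4C−3) = 40.909/35.909 = 1.1392
τ₀ = 8FD/(πd³) = 8·2900·107.0/(π·11.0³) = 2.4824e+06/4181.5 = 593.67 MPa
τ_max = K·τ₀ = 1.1392 × 593.67 = 676.33 MPa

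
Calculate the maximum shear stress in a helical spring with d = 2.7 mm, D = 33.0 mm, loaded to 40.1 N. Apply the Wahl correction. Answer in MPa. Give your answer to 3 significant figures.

191 MPa

Spring index C = D/d = 33.0/2.7 = 12.2222
K_W = (4C−1)/(4C−4) + 0.615/C = 47.889/44.889 + 0.0503 = 1.1171
τ₀ = 8FD/(πd³) = 8·40.1·33.0/(π·2.7³) = 10586.4/61.836 = 171.2 MPa
τ_max = K·τ₀ = 1.1171 × 171.2 = 191.26 MPa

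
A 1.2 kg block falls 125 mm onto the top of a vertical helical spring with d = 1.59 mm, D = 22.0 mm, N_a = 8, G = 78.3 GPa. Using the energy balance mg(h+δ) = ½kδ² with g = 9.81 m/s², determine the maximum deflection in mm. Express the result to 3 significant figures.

k = Gd⁴/(8D³N_a) = (78.3×10³)(1.59⁴)/(8·22.0³·8) = 0.73435 N/mm
W = mg = 1.2 × 9.81 = 11.772 N
½kδ² − Wδ − Wh = 0 → δ = (W + √(W² + 2kWh))/k
δ = (11.772 + √(138.58 + 2161.19))/0.73435 = (11.772 + 47.956)/0.73435 = 81.335 mm

81.3 mm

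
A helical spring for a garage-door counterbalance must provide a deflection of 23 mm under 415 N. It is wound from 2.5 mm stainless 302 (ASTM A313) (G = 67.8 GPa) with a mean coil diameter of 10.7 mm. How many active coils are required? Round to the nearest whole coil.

Required rate k = F/δ = 415/23 = 18.043 N/mm
N_a = Gd⁴/(8D³k) = (67.8×10³ × 2.5⁴)/(8 × 10.7³ × 18.043)
    = 2.64844e+06 / 176832 = 14.98 → 15 coils

15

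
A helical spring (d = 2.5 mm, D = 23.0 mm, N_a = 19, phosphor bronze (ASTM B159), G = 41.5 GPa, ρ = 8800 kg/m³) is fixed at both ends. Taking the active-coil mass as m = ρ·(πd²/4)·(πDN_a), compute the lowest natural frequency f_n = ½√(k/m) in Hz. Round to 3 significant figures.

60.8 Hz

k = Gd⁴/(8D³N_a) = (41.5×10³)(2.5⁴)/(8·23.0³·19) = 0.87656 N/mm = 876.56 N/m
Wire length L = πDN_a = π·23.0·19 = 1372.9 mm
m = ρ·(πd²/4)·L = 8800 × 4.9087×10⁻⁶ m² × 1.3729 m = 0.059304 kg
f_n = ½√(k/m) = 0.5·√(876.56/0.059304) = 0.5·√(14781) = 60.788 Hz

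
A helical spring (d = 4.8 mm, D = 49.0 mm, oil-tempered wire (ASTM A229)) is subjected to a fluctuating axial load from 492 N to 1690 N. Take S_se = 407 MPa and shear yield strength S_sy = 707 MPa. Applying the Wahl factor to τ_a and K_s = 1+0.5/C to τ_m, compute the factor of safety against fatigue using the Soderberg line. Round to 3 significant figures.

C = D/d = 49.0/4.8 = 10.2083; K_W = (4C−1)/(4C−4)+0.615/C = 1.1417; K_s = 1+0.5/C = 1.0490
F_a = (F_max−F_min)/2 = 599 N; F_m = (F_max+F_min)/2 = 1091 N
τ_a = K_W·8F_aD/(πd³) = 1.1417 × 675.83 = 771.59 MPa
τ_m = K_s·8F_mD/(πd³) = 1.0490 × 1230.9 = 1291.2 MPa
Soderberg: 1/n_f = τ_a/S_se + τ_m/S_sy = 771.59/407 + 1291.2/707 = 1.89581 + 1.82635 = 3.7222
n_f = 1/3.7222 = 0.2687

0.269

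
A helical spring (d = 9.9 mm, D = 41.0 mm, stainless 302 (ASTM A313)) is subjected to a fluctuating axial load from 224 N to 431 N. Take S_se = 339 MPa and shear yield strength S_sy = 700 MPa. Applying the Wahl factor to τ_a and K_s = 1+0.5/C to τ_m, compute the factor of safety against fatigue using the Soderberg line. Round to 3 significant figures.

C = D/d = 41.0/9.9 = 4.1414; K_W = (4C−1)/(4C−4)+0.615/C = 1.3872; K_s = 1+0.5/C = 1.1207
F_a = (F_max−F_min)/2 = 103.5 N; F_m = (F_max+F_min)/2 = 327.5 N
τ_a = K_W·8F_aD/(πd³) = 1.3872 × 11.137 = 15.449 MPa
τ_m = K_s·8F_mD/(πd³) = 1.1207 × 35.239 = 39.494 MPa
Soderberg: 1/n_f = τ_a/S_se + τ_m/S_sy = 15.449/339 + 39.494/700 = 0.04557 + 0.05642 = 0.10199
n_f = 1/0.10199 = 9.805

9.80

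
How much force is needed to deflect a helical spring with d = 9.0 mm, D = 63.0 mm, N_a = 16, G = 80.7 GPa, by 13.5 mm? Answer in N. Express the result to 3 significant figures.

223 N

k = Gd⁴/(8D³N_a) = (80.7×10³)(9.0⁴)/(8·63.0³·16) = 16.543 N/mm
F = k·δ = 16.543 × 13.5 = 223.33 N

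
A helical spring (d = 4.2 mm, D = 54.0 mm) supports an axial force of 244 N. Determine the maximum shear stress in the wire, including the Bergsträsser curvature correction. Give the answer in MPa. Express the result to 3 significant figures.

Spring index C = D/d = 54.0/4.2 = 12.8571
K_B = (4C+2)/(4C−3) = 53.429/48.429 = 1.1032
τ₀ = 8FD/(πd³) = 8·244·54.0/(π·4.2³) = 105408/232.75 = 452.87 MPa
τ_max = K·τ₀ = 1.1032 × 452.87 = 499.63 MPa

500 MPa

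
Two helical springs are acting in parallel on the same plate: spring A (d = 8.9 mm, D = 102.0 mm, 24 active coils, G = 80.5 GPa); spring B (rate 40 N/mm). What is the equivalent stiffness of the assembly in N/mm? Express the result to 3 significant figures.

k_A = Gd⁴/(8D³N_a) = (80.5×10³)(8.9⁴)/(8·102.0³·24) = 2.4789 N/mm
Parallel: k_eq = 2.4789 + 40 = 42.479 N/mm

42.5 N/mm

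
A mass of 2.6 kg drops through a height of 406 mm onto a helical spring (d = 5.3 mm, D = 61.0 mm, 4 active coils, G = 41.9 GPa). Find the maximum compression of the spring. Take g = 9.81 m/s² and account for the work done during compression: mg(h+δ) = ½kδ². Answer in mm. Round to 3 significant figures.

k = Gd⁴/(8D³N_a) = (41.9×10³)(5.3⁴)/(8·61.0³·4) = 4.5517 N/mm
W = mg = 2.6 × 9.81 = 25.506 N
½kδ² − Wδ − Wh = 0 → δ = (W + √(W² + 2kWh))/k
δ = (25.506 + √(650.56 + 94270.6))/4.5517 = (25.506 + 308.09)/4.5517 = 73.29 mm

73.3 mm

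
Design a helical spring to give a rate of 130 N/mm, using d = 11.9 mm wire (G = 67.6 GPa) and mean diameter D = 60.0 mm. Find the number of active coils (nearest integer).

N_a = Gd⁴/(8D³k) = (67.6×10³ × 11.9⁴)/(8 × 60.0³ × 130)
    = 1.35561e+09 / 2.2464e+08 = 6.035 → 6 coils

6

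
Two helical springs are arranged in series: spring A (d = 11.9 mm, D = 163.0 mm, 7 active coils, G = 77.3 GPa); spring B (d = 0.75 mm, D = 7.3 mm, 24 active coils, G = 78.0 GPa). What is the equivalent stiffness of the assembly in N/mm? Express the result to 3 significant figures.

k_A = Gd⁴/(8D³N_a) = (77.3×10³)(11.9⁴)/(8·163.0³·7) = 6.3917 N/mm
k_B = Gd⁴/(8D³N_a) = (78.0×10³)(0.75⁴)/(8·7.3³·24) = 0.33042 N/mm
Series: 1/k_eq = 1/6.3917 + 1/0.33042 = 3.1829; k_eq = 0.31418 N/mm

0.314 N/mm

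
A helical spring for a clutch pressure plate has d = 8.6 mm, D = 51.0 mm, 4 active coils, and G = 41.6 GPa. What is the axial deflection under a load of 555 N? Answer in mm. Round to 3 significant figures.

k = Gd⁴/(8D³N_a) = (41.6×10³)(8.6⁴)/(8·51.0³·4) = 53.608 N/mm
δ = F/k = 555 / 53.608 = 10.353 mm

10.4 mm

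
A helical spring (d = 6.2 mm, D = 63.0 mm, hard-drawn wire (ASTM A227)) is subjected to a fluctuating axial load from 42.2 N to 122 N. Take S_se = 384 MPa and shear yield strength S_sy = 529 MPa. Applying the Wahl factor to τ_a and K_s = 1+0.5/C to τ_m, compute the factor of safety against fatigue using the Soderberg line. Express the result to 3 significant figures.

5.28

C = D/d = 63.0/6.2 = 10.1613; K_W = (4C−1)/(4C−4)+0.615/C = 1.1424; K_s = 1+0.5/C = 1.0492
F_a = (F_max−F_min)/2 = 39.9 N; F_m = (F_max+F_min)/2 = 82.1 N
τ_a = K_W·8F_aD/(πd³) = 1.1424 × 26.858 = 30.683 MPa
τ_m = K_s·8F_mD/(πd³) = 1.0492 × 55.265 = 57.984 MPa
Soderberg: 1/n_f = τ_a/S_se + τ_m/S_sy = 30.683/384 + 57.984/529 = 0.07990 + 0.10961 = 0.18951
n_f = 1/0.18951 = 5.277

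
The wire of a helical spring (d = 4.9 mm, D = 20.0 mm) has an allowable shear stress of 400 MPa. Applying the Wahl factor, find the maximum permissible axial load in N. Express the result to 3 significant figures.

C = D/d = 20.0/4.9 = 4.0816
K_W = (4C−1)/(4C−4) + 0.615/C = 15.327/12.327 + 0.1507 = 1.3941
τ_max = K·8FD/(πd³) → F_max = τ_allow·πd³/(8DK)
F_max = 400·π·4.9³/(8·20.0·1.3941) = 1.4784e+05/223.05 = 662.83 N

663 N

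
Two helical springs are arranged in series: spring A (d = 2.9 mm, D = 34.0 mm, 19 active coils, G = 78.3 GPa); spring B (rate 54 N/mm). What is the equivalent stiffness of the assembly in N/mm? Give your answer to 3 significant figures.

k_A = Gd⁴/(8D³N_a) = (78.3×10³)(2.9⁴)/(8·34.0³·19) = 0.92699 N/mm
Series: 1/k_eq = 1/0.92699 + 1/54 = 1.0973; k_eq = 0.91134 N/mm

0.911 N/mm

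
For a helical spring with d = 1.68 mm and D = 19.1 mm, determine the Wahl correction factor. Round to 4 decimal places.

C = D/d = 19.1/1.68 = 11.3690
K_W = (4C−1)/(4C−4) + 0.615/C = 44.476/41.476 + 0.0541 = 1.1264

1.1264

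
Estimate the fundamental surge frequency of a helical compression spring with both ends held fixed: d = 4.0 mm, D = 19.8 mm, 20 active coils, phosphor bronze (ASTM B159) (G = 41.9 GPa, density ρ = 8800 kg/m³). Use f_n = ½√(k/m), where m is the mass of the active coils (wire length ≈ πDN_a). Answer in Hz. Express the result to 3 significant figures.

125 Hz

k = Gd⁴/(8D³N_a) = (41.9×10³)(4.0⁴)/(8·19.8³·20) = 8.6365 N/mm = 8636.5 N/m
Wire length L = πDN_a = π·19.8·20 = 1244.1 mm
m = ρ·(πd²/4)·L = 8800 × 12.566×10⁻⁶ m² × 1.2441 m = 0.13757 kg
f_n = ½√(k/m) = 0.5·√(8636.5/0.13757) = 0.5·√(62777) = 125.28 Hz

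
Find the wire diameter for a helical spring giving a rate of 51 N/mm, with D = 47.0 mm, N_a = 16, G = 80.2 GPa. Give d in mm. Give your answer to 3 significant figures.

d = (8D³N_a·k / G)^(1/4) = (8·47.0³·16·51 / (80.2×10³))^0.25
  = (8450.8)^0.25 = 9.5879 mm

9.59 mm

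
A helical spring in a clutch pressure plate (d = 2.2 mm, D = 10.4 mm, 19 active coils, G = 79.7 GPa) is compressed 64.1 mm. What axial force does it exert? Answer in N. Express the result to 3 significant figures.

700 N

k = Gd⁴/(8D³N_a) = (79.7×10³)(2.2⁴)/(8·10.4³·19) = 10.92 N/mm
F = k·δ = 10.92 × 64.1 = 699.94 N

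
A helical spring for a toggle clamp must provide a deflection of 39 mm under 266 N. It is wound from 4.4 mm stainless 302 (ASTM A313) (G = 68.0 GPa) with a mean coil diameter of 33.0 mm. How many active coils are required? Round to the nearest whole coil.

Required rate k = F/δ = 266/39 = 6.8205 N/mm
N_a = Gd⁴/(8D³k) = (68.0×10³ × 4.4⁴)/(8 × 33.0³ × 6.8205)
    = 2.54871e+07 / 1.96087e+06 = 13 → 13 coils

13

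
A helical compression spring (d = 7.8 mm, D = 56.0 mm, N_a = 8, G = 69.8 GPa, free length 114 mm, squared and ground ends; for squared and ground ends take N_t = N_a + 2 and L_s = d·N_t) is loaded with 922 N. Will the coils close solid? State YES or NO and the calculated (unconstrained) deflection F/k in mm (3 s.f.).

YES, δ = 40.1 mm

k = Gd⁴/(8D³N_a) = (69.8×10³)(7.8⁴)/(8·56.0³·8) = 22.987 N/mm
N_t = 10; L_s = 7.8·10 = 78 mm; δ_solid = L₀ − L_s = 114 − 78 = 36 mm
δ = F/k = 922/22.987 = 40.109 mm
δ ≥ δ_solid → spring goes solid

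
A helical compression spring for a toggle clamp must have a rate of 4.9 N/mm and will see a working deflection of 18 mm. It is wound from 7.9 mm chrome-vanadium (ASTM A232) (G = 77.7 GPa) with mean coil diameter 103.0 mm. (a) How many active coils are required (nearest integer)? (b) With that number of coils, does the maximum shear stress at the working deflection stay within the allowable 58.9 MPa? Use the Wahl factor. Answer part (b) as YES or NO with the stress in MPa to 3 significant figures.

(a) 7 coils; (b) YES, τ_max = 52.5 MPa

N_a = Gd⁴/(8D³k) = (77.7×10³)(7.9⁴)/(8·103.0³·4.9) = 7.065 → N_a = 7
Actual rate k = Gd⁴/(8D³·7) = 4.9457 N/mm
Working load F = kδ = 4.9457·18 = 89.023 N
C = 103.0/7.9 = 13.0380; K_W = (4C−1)/(4C−4)+0.615/C = 1.1095
τ_max = K_W·8FD/(πd³) = 1.1095·47.359 = 52.543 MPa
τ_max ≤ 58.9 MPa → acceptable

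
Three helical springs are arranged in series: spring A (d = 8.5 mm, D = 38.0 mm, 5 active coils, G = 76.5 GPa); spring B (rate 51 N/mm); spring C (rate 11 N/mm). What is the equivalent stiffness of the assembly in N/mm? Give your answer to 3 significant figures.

k_A = Gd⁴/(8D³N_a) = (76.5×10³)(8.5⁴)/(8·38.0³·5) = 181.94 N/mm
Series: 1/k_eq = 1/181.94 + 1/51 + 1/11 = 0.11601; k_eq = 8.6197 N/mm

8.62 N/mm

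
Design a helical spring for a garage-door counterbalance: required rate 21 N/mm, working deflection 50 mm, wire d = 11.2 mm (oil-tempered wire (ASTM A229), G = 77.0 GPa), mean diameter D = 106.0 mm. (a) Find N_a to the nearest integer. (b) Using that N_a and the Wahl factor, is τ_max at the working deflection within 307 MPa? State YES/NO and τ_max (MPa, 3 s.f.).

(a) 6 coils; (b) YES, τ_max = 235 MPa

N_a = Gd⁴/(8D³k) = (77.0×10³)(11.2⁴)/(8·106.0³·21) = 6.055 → N_a = 6
Actual rate k = Gd⁴/(8D³·6) = 21.194 N/mm
Working load F = kδ = 21.194·50 = 1059.7 N
C = 106.0/11.2 = 9.4643; K_W = (4C−1)/(4C−4)+0.615/C = 1.1536
τ_max = K_W·8FD/(πd³) = 1.1536·203.59 = 234.86 MPa
τ_max ≤ 307 MPa → acceptable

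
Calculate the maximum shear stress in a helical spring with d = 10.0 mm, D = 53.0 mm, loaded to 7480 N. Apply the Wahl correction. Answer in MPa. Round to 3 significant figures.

Spring index C = D/d = 53.0/10.0 = 5.3000
K_W = (4C−1)/(4C−4) + 0.615/C = 20.200/17.200 + 0.1160 = 1.2905
τ₀ = 8FD/(πd³) = 8·7480·53.0/(π·10.0³) = 3.17152e+06/3141.6 = 1009.5 MPa
τ_max = K·τ₀ = 1.2905 × 1009.5 = 1302.7 MPa

1300 MPa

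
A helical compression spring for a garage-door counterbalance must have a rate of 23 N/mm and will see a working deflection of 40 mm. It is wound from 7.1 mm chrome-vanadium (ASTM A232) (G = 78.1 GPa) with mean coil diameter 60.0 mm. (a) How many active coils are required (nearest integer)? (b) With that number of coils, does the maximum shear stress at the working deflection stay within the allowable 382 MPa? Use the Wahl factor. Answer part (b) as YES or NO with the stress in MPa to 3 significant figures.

(a) 5 coils; (b) NO, τ_max = 460 MPa

N_a = Gd⁴/(8D³k) = (78.1×10³)(7.1⁴)/(8·60.0³·23) = 4.994 → N_a = 5
Actual rate k = Gd⁴/(8D³·5) = 22.971 N/mm
Working load F = kδ = 22.971·40 = 918.82 N
C = 60.0/7.1 = 8.4507; K_W = (4C−1)/(4C−4)+0.615/C = 1.1734
τ_max = K_W·8FD/(πd³) = 1.1734·392.24 = 460.26 MPa
τ_max > 382 MPa → exceeds allowable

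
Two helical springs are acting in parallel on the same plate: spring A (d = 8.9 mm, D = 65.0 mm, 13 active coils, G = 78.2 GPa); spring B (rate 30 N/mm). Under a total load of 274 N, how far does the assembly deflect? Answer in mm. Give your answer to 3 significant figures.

k_A = Gd⁴/(8D³N_a) = (78.2×10³)(8.9⁴)/(8·65.0³·13) = 17.179 N/mm
Parallel: k_eq = 17.179 + 30 = 47.179 N/mm
δ = F/k_eq = 274/47.179 = 5.8077 mm

5.81 mm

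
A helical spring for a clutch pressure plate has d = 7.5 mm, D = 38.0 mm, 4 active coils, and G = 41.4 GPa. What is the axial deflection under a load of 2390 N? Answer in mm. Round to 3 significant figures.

32.0 mm

k = Gd⁴/(8D³N_a) = (41.4×10³)(7.5⁴)/(8·38.0³·4) = 74.601 N/mm
δ = F/k = 2390 / 74.601 = 32.037 mm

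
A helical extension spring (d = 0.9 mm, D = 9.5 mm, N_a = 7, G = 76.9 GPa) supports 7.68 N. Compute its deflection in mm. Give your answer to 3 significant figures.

7.31 mm

k = Gd⁴/(8D³N_a) = (76.9×10³)(0.9⁴)/(8·9.5³·7) = 1.0508 N/mm
δ = F/k = 7.68 / 1.0508 = 7.3084 mm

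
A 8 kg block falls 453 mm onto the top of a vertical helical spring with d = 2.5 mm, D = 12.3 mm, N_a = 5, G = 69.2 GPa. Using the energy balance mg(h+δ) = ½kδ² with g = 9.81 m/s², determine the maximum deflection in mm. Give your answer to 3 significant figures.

k = Gd⁴/(8D³N_a) = (69.2×10³)(2.5⁴)/(8·12.3³·5) = 36.315 N/mm
W = mg = 8 × 9.81 = 78.48 N
½kδ² − Wδ − Wh = 0 → δ = (W + √(W² + 2kWh))/k
δ = (78.48 + √(6159.1 + 2.58213e+06))/36.315 = (78.48 + 1608.8)/36.315 = 46.462 mm

46.5 mm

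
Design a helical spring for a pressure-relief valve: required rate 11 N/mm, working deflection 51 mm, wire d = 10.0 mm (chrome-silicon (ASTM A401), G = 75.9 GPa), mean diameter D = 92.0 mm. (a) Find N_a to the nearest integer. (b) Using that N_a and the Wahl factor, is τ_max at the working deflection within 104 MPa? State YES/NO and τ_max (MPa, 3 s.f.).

(a) 11 coils; (b) NO, τ_max = 153 MPa

N_a = Gd⁴/(8D³k) = (75.9×10³)(10.0⁴)/(8·92.0³·11) = 11.08 → N_a = 11
Actual rate k = Gd⁴/(8D³·11) = 11.076 N/mm
Working load F = kδ = 11.076·51 = 564.89 N
C = 92.0/10.0 = 9.2000; K_W = (4C−1)/(4C−4)+0.615/C = 1.1583
τ_max = K_W·8FD/(πd³) = 1.1583·132.34 = 153.29 MPa
τ_max > 104 MPa → exceeds allowable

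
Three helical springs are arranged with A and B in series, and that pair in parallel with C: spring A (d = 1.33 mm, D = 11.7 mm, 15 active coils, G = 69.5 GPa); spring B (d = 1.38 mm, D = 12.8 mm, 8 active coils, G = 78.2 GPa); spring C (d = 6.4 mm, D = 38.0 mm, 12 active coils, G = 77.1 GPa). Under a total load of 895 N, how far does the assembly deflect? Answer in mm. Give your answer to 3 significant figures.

k_A = Gd⁴/(8D³N_a) = (69.5×10³)(1.33⁴)/(8·11.7³·15) = 1.1315 N/mm
k_B = Gd⁴/(8D³N_a) = (78.2×10³)(1.38⁴)/(8·12.8³·8) = 2.1131 N/mm
k_C = Gd⁴/(8D³N_a) = (77.1×10³)(6.4⁴)/(8·38.0³·12) = 24.556 N/mm
Springs A,B series: k_AB = 1/(1/1.1315+1/2.1131) = 0.7369 N/mm; parallel with C: k_eq = 0.7369+24.556 = 25.293 N/mm
δ = F/k_eq = 895/25.293 = 35.386 mm

35.4 mm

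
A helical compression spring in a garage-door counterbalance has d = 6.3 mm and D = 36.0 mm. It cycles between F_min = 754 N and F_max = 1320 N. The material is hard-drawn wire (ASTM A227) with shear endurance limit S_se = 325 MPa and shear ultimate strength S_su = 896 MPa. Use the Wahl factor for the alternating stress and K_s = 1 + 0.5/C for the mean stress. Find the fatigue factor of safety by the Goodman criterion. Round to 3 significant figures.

1.15

C = D/d = 36.0/6.3 = 5.7143; K_W = (4C−1)/(4C−4)+0.615/C = 1.2667; K_s = 1+0.5/C = 1.0875
F_a = (F_max−F_min)/2 = 283 N; F_m = (F_max+F_min)/2 = 1037 N
τ_a = K_W·8F_aD/(πd³) = 1.2667 × 103.75 = 131.43 MPa
τ_m = K_s·8F_mD/(πd³) = 1.0875 × 380.19 = 413.46 MPa
Goodman: 1/n_f = τ_a/S_se + τ_m/S_su = 131.43/325 + 413.46/896 = 0.40439 + 0.46145 = 0.86584
n_f = 1/0.86584 = 1.155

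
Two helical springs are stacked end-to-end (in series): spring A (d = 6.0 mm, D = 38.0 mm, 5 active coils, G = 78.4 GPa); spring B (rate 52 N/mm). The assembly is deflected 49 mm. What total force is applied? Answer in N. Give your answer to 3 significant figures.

k_A = Gd⁴/(8D³N_a) = (78.4×10³)(6.0⁴)/(8·38.0³·5) = 46.292 N/mm
Series: 1/k_eq = 1/46.292 + 1/52 = 0.040833; k_eq = 24.49 N/mm
F = k_eq·δ = 24.49·49 = 1200 N

1200 N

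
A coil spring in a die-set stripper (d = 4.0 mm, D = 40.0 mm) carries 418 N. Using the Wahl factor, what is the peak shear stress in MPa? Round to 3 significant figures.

762 MPa

Spring index C = D/d = 40.0/4.0 = 10.0000
K_W = (4C−1)/(4C−4) + 0.615/C = 39.000/36.000 + 0.0615 = 1.1448
τ₀ = 8FD/(πd³) = 8·418·40.0/(π·4.0³) = 133760/201.06 = 665.27 MPa
τ_max = K·τ₀ = 1.1448 × 665.27 = 761.62 MPa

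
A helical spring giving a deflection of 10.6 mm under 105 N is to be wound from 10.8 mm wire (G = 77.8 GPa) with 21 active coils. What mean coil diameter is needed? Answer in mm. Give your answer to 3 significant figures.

Required rate k = F/δ = 105/10.6 = 9.9057 N/mm
D = (Gd⁴/(8N_a·k))^(1/3) = (77.8×10³·10.8⁴/(8·21·9.9057))^(1/3)
  = (636036)^(1/3) = 85.9991 mm

86.0 mm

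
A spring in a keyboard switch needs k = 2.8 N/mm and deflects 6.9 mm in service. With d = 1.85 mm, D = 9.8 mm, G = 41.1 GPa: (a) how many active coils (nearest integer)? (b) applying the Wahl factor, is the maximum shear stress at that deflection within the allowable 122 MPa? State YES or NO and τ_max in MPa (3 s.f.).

(a) 23 coils; (b) YES, τ_max = 97.6 MPa

N_a = Gd⁴/(8D³k) = (41.1×10³)(1.85⁴)/(8·9.8³·2.8) = 22.84 → N_a = 23
Actual rate k = Gd⁴/(8D³·23) = 2.7799 N/mm
Working load F = kδ = 2.7799·6.9 = 19.181 N
C = 9.8/1.85 = 5.2973; K_W = (4C−1)/(4C−4)+0.615/C = 1.2906
τ_max = K_W·8FD/(πd³) = 1.2906·75.602 = 97.574 MPa
τ_max ≤ 122 MPa → acceptable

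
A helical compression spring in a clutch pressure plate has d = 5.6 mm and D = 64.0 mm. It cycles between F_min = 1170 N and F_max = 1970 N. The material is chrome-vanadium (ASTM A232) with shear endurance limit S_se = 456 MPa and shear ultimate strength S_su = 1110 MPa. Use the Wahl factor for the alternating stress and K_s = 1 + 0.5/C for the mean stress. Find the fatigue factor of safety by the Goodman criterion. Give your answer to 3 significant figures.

C = D/d = 64.0/5.6 = 11.4286; K_W = (4C−1)/(4C−4)+0.615/C = 1.1257; K_s = 1+0.5/C = 1.0437
F_a = (F_max−F_min)/2 = 400 N; F_m = (F_max+F_min)/2 = 1570 N
τ_a = K_W·8F_aD/(πd³) = 1.1257 × 371.21 = 417.88 MPa
τ_m = K_s·8F_mD/(πd³) = 1.0437 × 1457 = 1520.7 MPa
Goodman: 1/n_f = τ_a/S_se + τ_m/S_su = 417.88/456 + 1520.7/1110 = 0.91640 + 1.37003 = 2.2864
n_f = 1/2.2864 = 0.4374

0.437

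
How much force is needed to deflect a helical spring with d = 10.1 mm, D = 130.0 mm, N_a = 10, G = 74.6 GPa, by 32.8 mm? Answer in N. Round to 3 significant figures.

k = Gd⁴/(8D³N_a) = (74.6×10³)(10.1⁴)/(8·130.0³·10) = 4.4168 N/mm
F = k·δ = 4.4168 × 32.8 = 144.87 N

145 N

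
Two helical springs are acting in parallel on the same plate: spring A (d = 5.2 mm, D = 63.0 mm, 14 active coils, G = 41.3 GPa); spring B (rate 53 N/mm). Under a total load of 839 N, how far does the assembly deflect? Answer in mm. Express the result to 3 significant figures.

k_A = Gd⁴/(8D³N_a) = (41.3×10³)(5.2⁴)/(8·63.0³·14) = 1.0783 N/mm
Parallel: k_eq = 1.0783 + 53 = 54.078 N/mm
δ = F/k_eq = 839/54.078 = 15.515 mm

15.5 mm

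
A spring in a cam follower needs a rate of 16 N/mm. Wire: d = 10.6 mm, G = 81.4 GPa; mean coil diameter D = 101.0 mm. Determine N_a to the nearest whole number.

8

N_a = Gd⁴/(8D³k) = (81.4×10³ × 10.6⁴)/(8 × 101.0³ × 16)
    = 1.02766e+09 / 1.31879e+08 = 7.792 → 8 coils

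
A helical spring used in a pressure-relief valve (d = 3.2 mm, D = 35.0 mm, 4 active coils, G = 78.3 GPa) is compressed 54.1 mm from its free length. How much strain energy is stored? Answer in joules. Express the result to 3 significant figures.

k = Gd⁴/(8D³N_a) = (78.3×10³)(3.2⁴)/(8·35.0³·4) = 5.9842 N/mm
U = ½kδ² = 0.5 × 5.9842 × 54.1² = 8757.3 N·mm = 8.7573 J

8.76 J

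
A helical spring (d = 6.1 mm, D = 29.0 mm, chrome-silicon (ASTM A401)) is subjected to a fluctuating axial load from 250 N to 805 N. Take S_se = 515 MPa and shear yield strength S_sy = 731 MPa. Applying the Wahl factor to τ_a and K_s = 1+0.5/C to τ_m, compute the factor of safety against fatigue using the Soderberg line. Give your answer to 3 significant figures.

C = D/d = 29.0/6.1 = 4.7541; K_W = (4C−1)/(4C−4)+0.615/C = 1.3291; K_s = 1+0.5/C = 1.1052
F_a = (F_max−F_min)/2 = 277.5 N; F_m = (F_max+F_min)/2 = 527.5 N
τ_a = K_W·8F_aD/(πd³) = 1.3291 × 90.284 = 120 MPa
τ_m = K_s·8F_mD/(πd³) = 1.1052 × 171.62 = 189.67 MPa
Soderberg: 1/n_f = τ_a/S_se + τ_m/S_sy = 120/515 + 189.67/731 = 0.23301 + 0.25947 = 0.49248
n_f = 1/0.49248 = 2.031

2.03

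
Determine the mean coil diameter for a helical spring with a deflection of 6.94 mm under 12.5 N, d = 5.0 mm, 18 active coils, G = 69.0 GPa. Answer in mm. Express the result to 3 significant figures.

55.0 mm

Required rate k = F/δ = 12.5/6.94 = 1.8012 N/mm
D = (Gd⁴/(8N_a·k))^(1/3) = (69.0×10³·5.0⁴/(8·18·1.8012))^(1/3)
  = (166271)^(1/3) = 54.9885 mm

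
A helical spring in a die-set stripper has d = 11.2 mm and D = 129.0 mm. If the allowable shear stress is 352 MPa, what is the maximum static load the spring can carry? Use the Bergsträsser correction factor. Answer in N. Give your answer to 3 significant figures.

1350 N

C = D/d = 129.0/11.2 = 11.5179
K_B = (4C+2)/(4C−3) = 48.071/43.071 = 1.1161
τ_max = K·8FD/(πd³) → F_max = τ_allow·πd³/(8DK)
F_max = 352·π·11.2³/(8·129.0·1.1161) = 1.5536e+06/1151.8 = 1348.9 N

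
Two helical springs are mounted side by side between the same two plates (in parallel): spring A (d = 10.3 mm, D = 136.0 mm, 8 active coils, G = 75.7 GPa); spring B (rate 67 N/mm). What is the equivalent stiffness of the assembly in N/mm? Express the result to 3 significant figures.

k_A = Gd⁴/(8D³N_a) = (75.7×10³)(10.3⁴)/(8·136.0³·8) = 5.2923 N/mm
Parallel: k_eq = 5.2923 + 67 = 72.292 N/mm

72.3 N/mm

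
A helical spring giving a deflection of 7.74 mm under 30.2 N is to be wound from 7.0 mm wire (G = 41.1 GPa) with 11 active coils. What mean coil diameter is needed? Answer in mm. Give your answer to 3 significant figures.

Required rate k = F/δ = 30.2/7.74 = 3.9018 N/mm
D = (Gd⁴/(8N_a·k))^(1/3) = (41.1×10³·7.0⁴/(8·11·3.9018))^(1/3)
  = (287399)^(1/3) = 65.9926 mm

66.0 mm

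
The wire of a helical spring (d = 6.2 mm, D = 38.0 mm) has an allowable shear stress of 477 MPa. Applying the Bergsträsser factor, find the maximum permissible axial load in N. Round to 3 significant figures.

953 N

C = D/d = 38.0/6.2 = 6.1290
K_B = (4C+2)/(4C−3) = 26.516/21.516 = 1.2324
τ_max = K·8FD/(πd³) → F_max = τ_allow·πd³/(8DK)
F_max = 477·π·6.2³/(8·38.0·1.2324) = 3.5714e+05/374.64 = 953.29 N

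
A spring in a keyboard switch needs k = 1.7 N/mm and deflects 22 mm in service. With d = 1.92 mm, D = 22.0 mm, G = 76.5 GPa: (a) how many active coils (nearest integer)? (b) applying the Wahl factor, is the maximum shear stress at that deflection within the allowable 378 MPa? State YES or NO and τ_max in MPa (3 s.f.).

N_a = Gd⁴/(8D³k) = (76.5×10³)(1.92⁴)/(8·22.0³·1.7) = 7.179 → N_a = 7
Actual rate k = Gd⁴/(8D³·7) = 1.7435 N/mm
Working load F = kδ = 1.7435·22 = 38.356 N
C = 22.0/1.92 = 11.4583; K_W = (4C−1)/(4C−4)+0.615/C = 1.1254
τ_max = K_W·8FD/(πd³) = 1.1254·303.59 = 341.66 MPa
τ_max ≤ 378 MPa → acceptable

(a) 7 coils; (b) YES, τ_max = 342 MPa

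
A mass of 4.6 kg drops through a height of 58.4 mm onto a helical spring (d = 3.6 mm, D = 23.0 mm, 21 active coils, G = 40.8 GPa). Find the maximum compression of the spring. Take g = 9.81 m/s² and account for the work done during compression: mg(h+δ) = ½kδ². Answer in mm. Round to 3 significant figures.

55.3 mm

k = Gd⁴/(8D³N_a) = (40.8×10³)(3.6⁴)/(8·23.0³·21) = 3.3526 N/mm
W = mg = 4.6 × 9.81 = 45.126 N
½kδ² − Wδ − Wh = 0 → δ = (W + √(W² + 2kWh))/k
δ = (45.126 + √(2036.4 + 17670.4))/3.3526 = (45.126 + 140.38)/3.3526 = 55.333 mm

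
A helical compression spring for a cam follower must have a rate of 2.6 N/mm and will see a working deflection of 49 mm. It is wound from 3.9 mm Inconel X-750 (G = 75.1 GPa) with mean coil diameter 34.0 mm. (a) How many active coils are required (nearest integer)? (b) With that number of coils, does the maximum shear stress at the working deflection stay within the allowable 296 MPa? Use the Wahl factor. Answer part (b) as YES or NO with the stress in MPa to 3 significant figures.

(a) 21 coils; (b) YES, τ_max = 220 MPa

N_a = Gd⁴/(8D³k) = (75.1×10³)(3.9⁴)/(8·34.0³·2.6) = 21.25 → N_a = 21
Actual rate k = Gd⁴/(8D³·21) = 2.6312 N/mm
Working load F = kδ = 2.6312·49 = 128.93 N
C = 34.0/3.9 = 8.7179; K_W = (4C−1)/(4C−4)+0.615/C = 1.1677
τ_max = K_W·8FD/(πd³) = 1.1677·188.18 = 219.74 MPa
τ_max ≤ 296 MPa → acceptable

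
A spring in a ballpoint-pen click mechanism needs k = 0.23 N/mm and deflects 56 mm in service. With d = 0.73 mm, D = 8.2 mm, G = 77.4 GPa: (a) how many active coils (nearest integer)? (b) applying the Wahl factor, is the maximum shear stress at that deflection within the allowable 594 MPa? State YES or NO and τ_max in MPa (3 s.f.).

(a) 22 coils; (b) NO, τ_max = 768 MPa

N_a = Gd⁴/(8D³k) = (77.4×10³)(0.73⁴)/(8·8.2³·0.23) = 21.67 → N_a = 22
Actual rate k = Gd⁴/(8D³·22) = 0.22651 N/mm
Working load F = kδ = 0.22651·56 = 12.684 N
C = 8.2/0.73 = 11.2329; K_W = (4C−1)/(4C−4)+0.615/C = 1.1280
τ_max = K_W·8FD/(πd³) = 1.1280·680.85 = 768.03 MPa
τ_max > 594 MPa → exceeds allowable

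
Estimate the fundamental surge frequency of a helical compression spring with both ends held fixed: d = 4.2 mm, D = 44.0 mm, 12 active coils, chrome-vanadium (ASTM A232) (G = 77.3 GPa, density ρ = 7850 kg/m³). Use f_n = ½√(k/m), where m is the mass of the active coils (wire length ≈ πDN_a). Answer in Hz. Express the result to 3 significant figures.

63.8 Hz

k = Gd⁴/(8D³N_a) = (77.3×10³)(4.2⁴)/(8·44.0³·12) = 2.9414 N/mm = 2941.4 N/m
Wire length L = πDN_a = π·44.0·12 = 1658.8 mm
m = ρ·(πd²/4)·L = 7850 × 13.854×10⁻⁶ m² × 1.6588 m = 0.1804 kg
f_n = ½√(k/m) = 0.5·√(2941.4/0.1804) = 0.5·√(16304) = 63.844 Hz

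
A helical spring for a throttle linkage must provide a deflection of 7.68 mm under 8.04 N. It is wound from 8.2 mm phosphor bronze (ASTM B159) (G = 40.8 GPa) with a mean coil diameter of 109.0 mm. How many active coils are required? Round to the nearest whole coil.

17

Required rate k = F/δ = 8.04/7.68 = 1.0469 N/mm
N_a = Gd⁴/(8D³k) = (40.8×10³ × 8.2⁴)/(8 × 109.0³ × 1.0469)
    = 1.84466e+08 / 1.08459e+07 = 17.01 → 17 coils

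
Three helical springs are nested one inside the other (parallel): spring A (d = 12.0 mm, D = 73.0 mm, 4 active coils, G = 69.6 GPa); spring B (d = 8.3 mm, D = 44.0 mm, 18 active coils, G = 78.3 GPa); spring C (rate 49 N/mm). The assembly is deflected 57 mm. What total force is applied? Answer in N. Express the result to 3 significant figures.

11100 N

k_A = Gd⁴/(8D³N_a) = (69.6×10³)(12.0⁴)/(8·73.0³·4) = 115.94 N/mm
k_B = Gd⁴/(8D³N_a) = (78.3×10³)(8.3⁴)/(8·44.0³·18) = 30.294 N/mm
Parallel: k_eq = 115.94 + 30.294 + 49 = 195.23 N/mm
F = k_eq·δ = 195.23·57 = 11128 N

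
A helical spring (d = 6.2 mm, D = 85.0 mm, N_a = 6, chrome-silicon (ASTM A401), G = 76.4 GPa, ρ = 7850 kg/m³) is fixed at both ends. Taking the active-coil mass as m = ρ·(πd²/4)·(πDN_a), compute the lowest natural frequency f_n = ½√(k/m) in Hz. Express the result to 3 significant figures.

k = Gd⁴/(8D³N_a) = (76.4×10³)(6.2⁴)/(8·85.0³·6) = 3.8297 N/mm = 3829.7 N/m
Wire length L = πDN_a = π·85.0·6 = 1602.2 mm
m = ρ·(πd²/4)·L = 7850 × 30.191×10⁻⁶ m² × 1.6022 m = 0.37972 kg
f_n = ½√(k/m) = 0.5·√(3829.7/0.37972) = 0.5·√(10086) = 50.213 Hz

50.2 Hz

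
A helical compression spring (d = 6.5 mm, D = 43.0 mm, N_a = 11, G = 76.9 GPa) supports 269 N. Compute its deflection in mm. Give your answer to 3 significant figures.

k = Gd⁴/(8D³N_a) = (76.9×10³)(6.5⁴)/(8·43.0³·11) = 19.62 N/mm
δ = F/k = 269 / 19.62 = 13.711 mm

13.7 mm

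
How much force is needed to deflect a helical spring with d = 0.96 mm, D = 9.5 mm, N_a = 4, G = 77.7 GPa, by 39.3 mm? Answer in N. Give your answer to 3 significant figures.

94.5 N

k = Gd⁴/(8D³N_a) = (77.7×10³)(0.96⁴)/(8·9.5³·4) = 2.4054 N/mm
F = k·δ = 2.4054 × 39.3 = 94.532 N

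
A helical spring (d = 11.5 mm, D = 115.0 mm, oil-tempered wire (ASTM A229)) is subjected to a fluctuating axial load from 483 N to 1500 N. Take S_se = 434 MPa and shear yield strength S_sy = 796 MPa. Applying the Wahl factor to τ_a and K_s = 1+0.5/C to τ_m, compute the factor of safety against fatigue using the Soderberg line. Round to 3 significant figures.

C = D/d = 115.0/11.5 = 10.0000; K_W = (4C−1)/(4C−4)+0.615/C = 1.1448; K_s = 1+0.5/C = 1.0500
F_a = (F_max−F_min)/2 = 508.5 N; F_m = (F_max+F_min)/2 = 991.5 N
τ_a = K_W·8F_aD/(πd³) = 1.1448 × 97.912 = 112.09 MPa
τ_m = K_s·8F_mD/(πd³) = 1.0500 × 190.91 = 200.46 MPa
Soderberg: 1/n_f = τ_a/S_se + τ_m/S_sy = 112.09/434 + 200.46/796 = 0.25828 + 0.25183 = 0.51011
n_f = 1/0.51011 = 1.96

1.96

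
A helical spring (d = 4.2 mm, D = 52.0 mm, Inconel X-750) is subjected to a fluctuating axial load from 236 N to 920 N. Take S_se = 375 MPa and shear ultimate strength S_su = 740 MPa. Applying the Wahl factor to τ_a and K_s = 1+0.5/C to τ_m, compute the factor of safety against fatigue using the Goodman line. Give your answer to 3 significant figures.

0.306

C = D/d = 52.0/4.2 = 12.3810; K_W = (4C−1)/(4C−4)+0.615/C = 1.1156; K_s = 1+0.5/C = 1.0404
F_a = (F_max−F_min)/2 = 342 N; F_m = (F_max+F_min)/2 = 578 N
τ_a = K_W·8F_aD/(πd³) = 1.1156 × 611.25 = 681.9 MPa
τ_m = K_s·8F_mD/(πd³) = 1.0404 × 1033.1 = 1074.8 MPa
Goodman: 1/n_f = τ_a/S_se + τ_m/S_su = 681.9/375 + 1074.8/740 = 1.81840 + 1.45240 = 3.2708
n_f = 1/3.2708 = 0.3057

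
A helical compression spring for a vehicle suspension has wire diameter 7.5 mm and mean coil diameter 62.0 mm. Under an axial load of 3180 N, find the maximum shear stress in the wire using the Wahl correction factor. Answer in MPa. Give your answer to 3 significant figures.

Spring index C = D/d = 62.0/7.5 = 8.2667
K_W = (4C−1)/(4C−4) + 0.615/C = 32.067/29.067 + 0.0744 = 1.1776
τ₀ = 8FD/(πd³) = 8·3180·62.0/(π·7.5³) = 1.57728e+06/1325.4 = 1190.1 MPa
τ_max = K·τ₀ = 1.1776 × 1190.1 = 1401.4 MPa

1400 MPa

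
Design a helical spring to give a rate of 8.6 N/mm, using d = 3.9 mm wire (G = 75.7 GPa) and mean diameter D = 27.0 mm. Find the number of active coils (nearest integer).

13

N_a = Gd⁴/(8D³k) = (75.7×10³ × 3.9⁴)/(8 × 27.0³ × 8.6)
    = 1.75127e+07 / 1.35419e+06 = 12.93 → 13 coils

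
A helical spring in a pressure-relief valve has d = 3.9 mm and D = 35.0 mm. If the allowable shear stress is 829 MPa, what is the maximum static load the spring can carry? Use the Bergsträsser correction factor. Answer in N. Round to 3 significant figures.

C = D/d = 35.0/3.9 = 8.9744
K_B = (4C+2)/(4C−3) = 37.897/32.897 = 1.1520
τ_max = K·8FD/(πd³) → F_max = τ_allow·πd³/(8DK)
F_max = 829·π·3.9³/(8·35.0·1.1520) = 1.5449e+05/322.56 = 478.95 N

479 N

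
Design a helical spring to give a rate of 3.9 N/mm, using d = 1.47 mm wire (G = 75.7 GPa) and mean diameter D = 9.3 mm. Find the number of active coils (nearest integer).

14

N_a = Gd⁴/(8D³k) = (75.7×10³ × 1.47⁴)/(8 × 9.3³ × 3.9)
    = 353480 / 25095.9 = 14.09 → 14 coils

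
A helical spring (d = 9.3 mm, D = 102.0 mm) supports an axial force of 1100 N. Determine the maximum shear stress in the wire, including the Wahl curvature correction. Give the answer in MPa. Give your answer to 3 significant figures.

402 MPa

Spring index C = D/d = 102.0/9.3 = 10.9677
K_W = (4C−1)/(4C−4) + 0.615/C = 42.871/39.871 + 0.0561 = 1.1313
τ₀ = 8FD/(πd³) = 8·1100·102.0/(π·9.3³) = 897600/2527 = 355.21 MPa
τ_max = K·τ₀ = 1.1313 × 355.21 = 401.85 MPa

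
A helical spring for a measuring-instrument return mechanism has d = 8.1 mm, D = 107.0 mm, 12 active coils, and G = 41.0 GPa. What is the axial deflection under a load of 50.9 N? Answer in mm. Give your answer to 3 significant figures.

k = Gd⁴/(8D³N_a) = (41.0×10³)(8.1⁴)/(8·107.0³·12) = 1.5007 N/mm
δ = F/k = 50.9 / 1.5007 = 33.917 mm

33.9 mm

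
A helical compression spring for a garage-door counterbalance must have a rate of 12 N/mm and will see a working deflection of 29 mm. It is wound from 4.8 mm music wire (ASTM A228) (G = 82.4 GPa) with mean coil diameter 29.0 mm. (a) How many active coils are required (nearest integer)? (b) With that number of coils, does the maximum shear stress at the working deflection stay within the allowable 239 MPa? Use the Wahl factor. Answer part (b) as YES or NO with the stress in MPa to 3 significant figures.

(a) 19 coils; (b) NO, τ_max = 286 MPa

N_a = Gd⁴/(8D³k) = (82.4×10³)(4.8⁴)/(8·29.0³·12) = 18.68 → N_a = 19
Actual rate k = Gd⁴/(8D³·19) = 11.799 N/mm
Working load F = kδ = 11.799·29 = 342.18 N
C = 29.0/4.8 = 6.0417; K_W = (4C−1)/(4C−4)+0.615/C = 1.2506
τ_max = K_W·8FD/(πd³) = 1.2506·228.49 = 285.74 MPa
τ_max > 239 MPa → exceeds allowable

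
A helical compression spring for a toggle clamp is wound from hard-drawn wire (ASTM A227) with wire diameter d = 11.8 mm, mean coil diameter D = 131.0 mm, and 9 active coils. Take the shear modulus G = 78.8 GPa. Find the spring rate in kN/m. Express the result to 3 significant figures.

k = Gd⁴/(8D³N_a) = (78.8×10³ × 11.8⁴) / (8 × 131.0³ × 9)
  = 1.52776e+09 / 1.61863e+08 = 9.4386 N/mm

9.44 kN/m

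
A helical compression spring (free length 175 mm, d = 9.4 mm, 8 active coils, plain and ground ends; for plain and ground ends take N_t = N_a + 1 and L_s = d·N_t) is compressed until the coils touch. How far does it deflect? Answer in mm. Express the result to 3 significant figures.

N_t = 9; L_s = 9.4·9 = 84.6 mm
δ_solid = L₀ − L_s = 175 − 84.6 = 90.4 mm

90.4 mm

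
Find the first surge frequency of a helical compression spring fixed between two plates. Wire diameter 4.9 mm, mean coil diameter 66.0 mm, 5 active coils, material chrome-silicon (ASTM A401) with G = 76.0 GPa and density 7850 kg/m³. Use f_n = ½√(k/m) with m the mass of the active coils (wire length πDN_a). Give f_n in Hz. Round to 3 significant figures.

78.8 Hz

k = Gd⁴/(8D³N_a) = (76.0×10³)(4.9⁴)/(8·66.0³·5) = 3.8098 N/mm = 3809.8 N/m
Wire length L = πDN_a = π·66.0·5 = 1036.7 mm
m = ρ·(πd²/4)·L = 7850 × 18.857×10⁻⁶ m² × 1.0367 m = 0.15347 kg
f_n = ½√(k/m) = 0.5·√(3809.8/0.15347) = 0.5·√(24825) = 78.78 Hz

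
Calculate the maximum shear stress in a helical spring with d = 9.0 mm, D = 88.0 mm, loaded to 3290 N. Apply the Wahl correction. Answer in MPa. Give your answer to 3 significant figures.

1160 MPa

Spring index C = D/d = 88.0/9.0 = 9.7778
K_W = (4C−1)/(4C−4) + 0.615/C = 38.111/35.111 + 0.0629 = 1.1483
τ₀ = 8FD/(πd³) = 8·3290·88.0/(π·9.0³) = 2.31616e+06/2290.2 = 1011.3 MPa
τ_max = K·τ₀ = 1.1483 × 1011.3 = 1161.3 MPa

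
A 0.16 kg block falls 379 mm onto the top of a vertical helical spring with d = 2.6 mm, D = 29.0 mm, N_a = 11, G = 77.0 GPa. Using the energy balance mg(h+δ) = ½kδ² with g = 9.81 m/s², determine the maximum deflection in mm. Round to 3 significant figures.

27.9 mm

k = Gd⁴/(8D³N_a) = (77.0×10³)(2.6⁴)/(8·29.0³·11) = 1.6395 N/mm
W = mg = 0.16 × 9.81 = 1.5696 N
½kδ² − Wδ − Wh = 0 → δ = (W + √(W² + 2kWh))/k
δ = (1.5696 + √(2.4636 + 1950.59))/1.6395 = (1.5696 + 44.193)/1.6395 = 27.913 mm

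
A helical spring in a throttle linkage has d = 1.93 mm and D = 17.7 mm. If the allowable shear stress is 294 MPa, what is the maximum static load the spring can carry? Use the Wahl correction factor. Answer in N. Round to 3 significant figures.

C = D/d = 17.7/1.93 = 9.1710
K_W = (4C−1)/(4C−4) + 0.615/C = 35.684/32.684 + 0.0671 = 1.1588
τ_max = K·8FD/(πd³) → F_max = τ_allow·πd³/(8DK)
F_max = 294·π·1.93³/(8·17.7·1.1588) = 6640/164.09 = 40.465 N

40.5 N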